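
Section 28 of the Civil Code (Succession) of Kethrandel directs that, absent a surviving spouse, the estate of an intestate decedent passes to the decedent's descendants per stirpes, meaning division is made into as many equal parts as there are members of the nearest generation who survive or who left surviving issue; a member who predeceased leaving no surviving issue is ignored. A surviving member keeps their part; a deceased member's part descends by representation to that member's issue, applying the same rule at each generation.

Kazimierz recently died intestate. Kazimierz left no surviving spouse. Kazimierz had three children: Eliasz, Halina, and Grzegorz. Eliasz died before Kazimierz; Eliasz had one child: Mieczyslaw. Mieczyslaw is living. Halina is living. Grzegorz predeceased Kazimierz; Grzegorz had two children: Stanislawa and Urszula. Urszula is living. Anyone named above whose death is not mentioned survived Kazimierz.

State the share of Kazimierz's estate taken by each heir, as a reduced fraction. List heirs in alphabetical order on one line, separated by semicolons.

Halina 1/3; Mieczyslaw 1/3; Stanislawa 1/6; Urszula 1/6

There is no surviving spouse, so the entire estate passes to Kazimierz's descendants per stirpes.
The estate is divided into 3 equal shares of 1/3 among Eliasz, Halina, Grzegorz.
Eliasz predeceased; the 1/3 allotted to Eliasz's branch passes to Eliasz's issue by representation.
Mieczyslaw is the sole taker at this level and receives the full 1/3.
Halina is living and takes 1/3.
Grzegorz predeceased; the 1/3 allotted to Grzegorz's branch passes to Grzegorz's issue by representation.
The 1/3 is divided into 2 equal shares of 1/6 among Stanislawa, Urszula.
Stanislawa is living and takes 1/6.
Urszula is living and takes 1/6.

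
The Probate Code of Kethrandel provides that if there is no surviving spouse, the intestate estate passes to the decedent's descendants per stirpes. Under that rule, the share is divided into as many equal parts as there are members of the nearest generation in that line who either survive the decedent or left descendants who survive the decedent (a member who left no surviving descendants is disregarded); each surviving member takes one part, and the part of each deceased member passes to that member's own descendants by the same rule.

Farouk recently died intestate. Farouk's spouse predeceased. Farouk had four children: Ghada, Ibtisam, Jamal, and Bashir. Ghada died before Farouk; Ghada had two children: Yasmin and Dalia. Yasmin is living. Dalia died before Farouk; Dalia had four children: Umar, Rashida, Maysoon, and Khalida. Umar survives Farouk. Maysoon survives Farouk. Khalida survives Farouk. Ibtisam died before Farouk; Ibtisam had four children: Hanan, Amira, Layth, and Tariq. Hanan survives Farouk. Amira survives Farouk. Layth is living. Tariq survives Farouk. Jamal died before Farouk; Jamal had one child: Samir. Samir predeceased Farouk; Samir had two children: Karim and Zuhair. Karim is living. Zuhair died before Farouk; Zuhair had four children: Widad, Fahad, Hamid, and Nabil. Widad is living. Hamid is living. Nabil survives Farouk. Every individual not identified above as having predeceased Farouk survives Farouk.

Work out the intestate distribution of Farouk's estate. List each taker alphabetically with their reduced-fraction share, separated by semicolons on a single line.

Amira 1/16; Bashir 1/4; Fahad 1/32; Hamid 1/32; Hanan 1/16; Karim 1/8; Khalida 1/32; Layth 1/16; Maysoon 1/32; Nabil 1/32; Rashida 1/32; Tariq 1/16; Umar 1/32; Widad 1/32; Yasmin 1/8

There is no surviving spouse, so the entire estate passes to Farouk's descendants per stirpes.
The estate is divided into 4 equal shares of 1/4 among Ghada, Ibtisam, Jamal, Bashir.
Ghada predeceased; the 1/4 allotted to Ghada's branch passes to Ghada's issue by representation.
The 1/4 is divided into 2 equal shares of 1/8 among Yasmin, Dalia.
Yasmin is living and takes 1/8.
Dalia predeceased; the 1/8 allotted to Dalia's branch passes to Dalia's issue by representation.
The 1/8 is divided into 4 equal shares of 1/32 among Umar, Rashida, Maysoon, Khalida.
Umar is living and takes 1/32.
Rashida is living and takes 1/32.
Maysoon is living and takes 1/32.
Khalida is living and takes 1/32.
Ibtisam predeceased; the 1/4 allotted to Ibtisam's branch passes to Ibtisam's issue by representation.
The 1/4 is divided into 4 equal shares of 1/16 among Hanan, Amira, Layth, Tariq.
Hanan is living and takes 1/16.
Amira is living and takes 1/16.
Layth is living and takes 1/16.
Tariq is living and takes 1/16.
Jamal predeceased; the 1/4 allotted to Jamal's branch passes to Jamal's issue by representation.
Samir's line is the sole branch at this level, so the full 1/4 passes to Samir's issue by representation.
The 1/4 is divided into 2 equal shares of 1/8 among Karim, Zuhair.
Karim is living and takes 1/8.
Zuhair predeceased; the 1/8 allotted to Zuhair's branch passes to Zuhair's issue by representation.
The 1/8 is divided into 4 equal shares of 1/32 among Widad, Fahad, Hamid, Nabil.
Widad is living and takes 1/32.
Fahad is living and takes 1/32.
Hamid is living and takes 1/32.
Nabil is living and takes 1/32.
Bashir is living and takes 1/4.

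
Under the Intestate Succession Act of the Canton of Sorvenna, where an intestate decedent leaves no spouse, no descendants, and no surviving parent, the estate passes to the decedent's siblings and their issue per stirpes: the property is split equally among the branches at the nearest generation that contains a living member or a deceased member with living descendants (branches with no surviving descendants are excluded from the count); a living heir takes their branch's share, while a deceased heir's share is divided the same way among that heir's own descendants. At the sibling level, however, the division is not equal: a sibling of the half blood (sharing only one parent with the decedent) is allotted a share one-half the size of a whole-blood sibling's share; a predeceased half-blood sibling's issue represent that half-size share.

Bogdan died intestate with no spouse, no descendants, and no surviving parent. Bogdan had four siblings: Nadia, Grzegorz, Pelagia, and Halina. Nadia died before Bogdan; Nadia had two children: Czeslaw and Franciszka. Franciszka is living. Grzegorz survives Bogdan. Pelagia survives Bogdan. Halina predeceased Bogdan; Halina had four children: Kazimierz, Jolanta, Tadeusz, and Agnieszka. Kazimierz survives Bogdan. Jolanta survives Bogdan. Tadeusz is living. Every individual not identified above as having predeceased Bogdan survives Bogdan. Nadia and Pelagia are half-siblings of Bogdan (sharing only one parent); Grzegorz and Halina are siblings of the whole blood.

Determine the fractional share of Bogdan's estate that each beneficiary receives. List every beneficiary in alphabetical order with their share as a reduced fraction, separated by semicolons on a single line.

Agnieszka 1/12; Czeslaw 1/12; Franciszka 1/12; Grzegorz 1/3; Jolanta 1/12; Kazimierz 1/12; Pelagia 1/6; Tadeusz 1/12

No spouse, descendants, or parent survives, so the estate passes to Bogdan's siblings per stirpes.
Half-blood siblings count for one-half the weight of whole-blood siblings at the initial division.
Dividing 1 in proportion to weights (total weight 3): Nadia (weight 1/2) → 1/6; Grzegorz (weight 1) → 1/3; Pelagia (weight 1/2) → 1/6; Halina (weight 1) → 1/3.
Nadia predeceased; the 1/6 allotted to Nadia's branch passes to Nadia's issue by representation.
The 1/6 is divided into 2 equal shares of 1/12 among Czeslaw, Franciszka.
Czeslaw is living and takes 1/12.
Franciszka is living and takes 1/12.
Grzegorz is living and takes 1/3.
Pelagia is living and takes 1/6.
Halina predeceased; the 1/3 allotted to Halina's branch passes to Halina's issue by representation.
The 1/3 is divided into 4 equal shares of 1/12 among Kazimierz, Jolanta, Tadeusz, Agnieszka.
Kazimierz is living and takes 1/12.
Jolanta is living and takes 1/12.
Tadeusz is living and takes 1/12.
Agnieszka is living and takes 1/12.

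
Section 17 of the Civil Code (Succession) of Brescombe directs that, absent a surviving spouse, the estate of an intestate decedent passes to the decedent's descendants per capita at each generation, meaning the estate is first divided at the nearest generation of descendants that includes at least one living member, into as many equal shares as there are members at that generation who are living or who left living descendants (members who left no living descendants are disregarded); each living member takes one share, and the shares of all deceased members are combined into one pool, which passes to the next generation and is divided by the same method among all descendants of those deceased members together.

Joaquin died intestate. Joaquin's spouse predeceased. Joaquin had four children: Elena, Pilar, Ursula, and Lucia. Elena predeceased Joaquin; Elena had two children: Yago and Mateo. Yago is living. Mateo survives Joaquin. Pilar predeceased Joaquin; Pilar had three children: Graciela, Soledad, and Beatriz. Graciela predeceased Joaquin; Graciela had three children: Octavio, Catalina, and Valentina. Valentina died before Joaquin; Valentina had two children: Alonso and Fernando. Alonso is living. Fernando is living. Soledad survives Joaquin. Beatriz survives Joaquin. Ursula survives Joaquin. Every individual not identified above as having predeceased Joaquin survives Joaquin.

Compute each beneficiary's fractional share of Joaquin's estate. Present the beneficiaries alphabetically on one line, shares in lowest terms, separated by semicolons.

Alonso 1/60; Beatriz 1/10; Catalina 1/30; Fernando 1/60; Lucia 1/4; Mateo 1/10; Octavio 1/30; Soledad 1/10; Ursula 1/4; Yago 1/10

There is no surviving spouse, so the entire estate passes to Joaquin's descendants per capita at each generation.
At generation 1 (Elena, Pilar, Ursula, Lucia) there are 4 shares of (1)/4 = 1/4 each.
Living: Ursula and Lucia — each takes 1/4.
Deceased: Elena and Pilar. Their combined 1/2 is pooled and carried to generation 2.
At generation 2 (Yago, Mateo, Graciela, Soledad, Beatriz) there are 5 shares of (1/2)/5 = 1/10 each.
Living: Yago, Mateo, Soledad, and Beatriz — each takes 1/10.
Deceased: Graciela. That 1/10 share is carried to generation 3.
At generation 3 (Octavio, Catalina, Valentina) there are 3 shares of (1/10)/3 = 1/30 each.
Living: Octavio and Catalina — each takes 1/30.
Deceased: Valentina. That 1/30 share is carried to generation 4.
At generation 4 (Alonso, Fernando) there are 2 shares of (1/30)/2 = 1/60 each.
Living: Alonso and Fernando — each takes 1/60.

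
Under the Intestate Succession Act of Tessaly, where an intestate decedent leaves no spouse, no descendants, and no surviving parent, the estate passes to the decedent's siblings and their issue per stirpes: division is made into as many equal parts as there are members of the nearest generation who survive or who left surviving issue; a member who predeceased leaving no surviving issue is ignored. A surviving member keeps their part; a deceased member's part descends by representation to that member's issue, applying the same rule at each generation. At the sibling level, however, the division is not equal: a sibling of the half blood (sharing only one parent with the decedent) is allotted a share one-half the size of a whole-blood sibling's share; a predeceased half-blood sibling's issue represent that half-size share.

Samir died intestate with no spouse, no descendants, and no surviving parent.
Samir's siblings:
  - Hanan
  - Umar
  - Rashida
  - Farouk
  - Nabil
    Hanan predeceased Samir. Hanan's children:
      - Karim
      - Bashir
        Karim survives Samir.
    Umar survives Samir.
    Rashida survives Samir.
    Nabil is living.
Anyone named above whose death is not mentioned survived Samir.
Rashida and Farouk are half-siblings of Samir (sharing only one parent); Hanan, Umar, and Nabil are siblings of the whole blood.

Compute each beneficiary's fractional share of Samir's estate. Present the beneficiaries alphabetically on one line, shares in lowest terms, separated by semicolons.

Bashir 1/8; Farouk 1/8; Karim 1/8; Nabil 1/4; Rashida 1/8; Umar 1/4

No spouse, descendants, or parent survives, so the estate passes to Samir's siblings per stirpes.
Half-blood siblings count for one-half the weight of whole-blood siblings at the initial division.
Dividing 1 in proportion to weights (total weight 4): Hanan (weight 1) → 1/4; Umar (weight 1) → 1/4; Rashida (weight 1/2) → 1/8; Farouk (weight 1/2) → 1/8; Nabil (weight 1) → 1/4.
Hanan predeceased; the 1/4 allotted to Hanan's branch passes to Hanan's issue by representation.
The 1/4 is divided into 2 equal shares of 1/8 among Karim, Bashir.
Karim is living and takes 1/8.
Bashir is living and takes 1/8.
Umar is living and takes 1/4.
Rashida is living and takes 1/8.
Farouk is living and takes 1/8.
Nabil is living and takes 1/4.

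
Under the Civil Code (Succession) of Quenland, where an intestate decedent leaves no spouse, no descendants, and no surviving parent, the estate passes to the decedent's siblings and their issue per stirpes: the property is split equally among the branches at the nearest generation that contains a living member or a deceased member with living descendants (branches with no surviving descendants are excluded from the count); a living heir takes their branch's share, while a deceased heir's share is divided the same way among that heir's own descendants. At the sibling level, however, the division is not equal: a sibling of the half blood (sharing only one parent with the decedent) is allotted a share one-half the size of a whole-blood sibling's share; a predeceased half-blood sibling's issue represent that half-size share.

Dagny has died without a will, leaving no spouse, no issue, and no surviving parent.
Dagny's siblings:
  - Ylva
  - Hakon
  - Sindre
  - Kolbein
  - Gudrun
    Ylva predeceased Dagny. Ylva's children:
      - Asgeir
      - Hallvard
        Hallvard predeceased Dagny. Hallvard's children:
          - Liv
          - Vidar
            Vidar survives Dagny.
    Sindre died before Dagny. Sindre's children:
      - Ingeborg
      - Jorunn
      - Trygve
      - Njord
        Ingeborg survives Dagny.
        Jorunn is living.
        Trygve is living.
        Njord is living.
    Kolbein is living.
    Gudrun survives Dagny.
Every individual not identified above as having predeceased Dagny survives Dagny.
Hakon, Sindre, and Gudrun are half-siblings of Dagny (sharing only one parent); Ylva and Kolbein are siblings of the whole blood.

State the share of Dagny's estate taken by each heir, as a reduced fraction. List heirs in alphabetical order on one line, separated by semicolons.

Asgeir 1/7; Gudrun 1/7; Hakon 1/7; Ingeborg 1/28; Jorunn 1/28; Kolbein 2/7; Liv 1/14; Njord 1/28; Trygve 1/28; Vidar 1/14

No spouse, descendants, or parent survives, so the estate passes to Dagny's siblings per stirpes.
Half-blood siblings count for one-half the weight of whole-blood siblings at the initial division.
Dividing 1 in proportion to weights (total weight 7/2): Ylva (weight 1) → 2/7; Hakon (weight 1/2) → 1/7; Sindre (weight 1/2) → 1/7; Kolbein (weight 1) → 2/7; Gudrun (weight 1/2) → 1/7.
Ylva predeceased; the 2/7 allotted to Ylva's branch passes to Ylva's issue by representation.
The 2/7 is divided into 2 equal shares of 1/7 among Asgeir, Hallvard.
Asgeir is living and takes 1/7.
Hallvard predeceased; the 1/7 allotted to Hallvard's branch passes to Hallvard's issue by representation.
The 1/7 is divided into 2 equal shares of 1/14 among Liv, Vidar.
Liv is living and takes 1/14.
Vidar is living and takes 1/14.
Hakon is living and takes 1/7.
Sindre predeceased; the 1/7 allotted to Sindre's branch passes to Sindre's issue by representation.
The 1/7 is divided into 4 equal shares of 1/28 among Ingeborg, Jorunn, Trygve, Njord.
Ingeborg is living and takes 1/28.
Jorunn is living and takes 1/28.
Trygve is living and takes 1/28.
Njord is living and takes 1/28.
Kolbein is living and takes 2/7.
Gudrun is living and takes 1/7.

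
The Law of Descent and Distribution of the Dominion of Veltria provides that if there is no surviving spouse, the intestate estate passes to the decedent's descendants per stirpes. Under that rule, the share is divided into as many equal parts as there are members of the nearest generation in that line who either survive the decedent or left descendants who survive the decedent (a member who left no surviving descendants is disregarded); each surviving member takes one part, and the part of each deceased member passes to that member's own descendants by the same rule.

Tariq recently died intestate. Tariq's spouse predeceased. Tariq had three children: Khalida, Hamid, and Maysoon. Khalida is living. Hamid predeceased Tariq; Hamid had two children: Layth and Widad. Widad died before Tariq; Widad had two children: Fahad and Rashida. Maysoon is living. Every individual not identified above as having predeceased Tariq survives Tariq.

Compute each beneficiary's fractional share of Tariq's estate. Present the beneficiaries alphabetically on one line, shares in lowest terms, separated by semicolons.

There is no surviving spouse, so the entire estate passes to Tariq's descendants per stirpes.
The estate is divided into 3 equal shares of 1/3 among Khalida, Hamid, Maysoon.
Khalida is living and takes 1/3.
Hamid predeceased; the 1/3 allotted to Hamid's branch passes to Hamid's issue by representation.
The 1/3 is divided into 2 equal shares of 1/6 among Layth, Widad.
Layth is living and takes 1/6.
Widad predeceased; the 1/6 allotted to Widad's branch passes to Widad's issue by representation.
The 1/6 is divided into 2 equal shares of 1/12 among Fahad, Rashida.
Fahad is living and takes 1/12.
Rashida is living and takes 1/12.
Maysoon is living and takes 1/3.

Fahad 1/12; Khalida 1/3; Layth 1/6; Maysoon 1/3; Rashida 1/12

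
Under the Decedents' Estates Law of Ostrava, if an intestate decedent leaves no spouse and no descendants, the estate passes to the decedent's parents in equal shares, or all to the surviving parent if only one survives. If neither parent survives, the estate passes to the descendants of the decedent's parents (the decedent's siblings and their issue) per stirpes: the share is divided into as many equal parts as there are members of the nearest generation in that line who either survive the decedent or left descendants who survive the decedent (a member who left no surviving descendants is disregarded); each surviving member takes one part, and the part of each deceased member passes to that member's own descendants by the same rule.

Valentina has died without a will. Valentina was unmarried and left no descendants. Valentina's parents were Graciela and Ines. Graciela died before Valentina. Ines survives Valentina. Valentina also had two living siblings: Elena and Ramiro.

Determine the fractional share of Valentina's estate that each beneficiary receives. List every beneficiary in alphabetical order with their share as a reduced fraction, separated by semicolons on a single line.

Ines 1

Only one parent, Ines, survives, so Ines takes the entire estate. The siblings take nothing because a surviving parent has priority.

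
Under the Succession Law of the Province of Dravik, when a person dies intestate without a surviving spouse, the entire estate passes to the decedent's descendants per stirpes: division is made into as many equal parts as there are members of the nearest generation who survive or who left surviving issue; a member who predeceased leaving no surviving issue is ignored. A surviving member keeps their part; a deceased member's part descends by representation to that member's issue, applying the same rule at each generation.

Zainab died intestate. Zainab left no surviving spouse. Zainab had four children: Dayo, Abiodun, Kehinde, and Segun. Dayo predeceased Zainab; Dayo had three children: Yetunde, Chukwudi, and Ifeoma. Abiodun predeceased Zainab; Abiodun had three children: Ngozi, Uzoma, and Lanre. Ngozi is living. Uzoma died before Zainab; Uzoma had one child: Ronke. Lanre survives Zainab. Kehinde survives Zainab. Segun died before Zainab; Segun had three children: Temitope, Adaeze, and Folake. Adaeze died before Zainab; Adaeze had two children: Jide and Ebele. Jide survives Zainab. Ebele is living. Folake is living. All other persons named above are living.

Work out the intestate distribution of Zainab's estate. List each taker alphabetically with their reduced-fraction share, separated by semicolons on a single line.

Chukwudi 1/12; Ebele 1/24; Folake 1/12; Ifeoma 1/12; Jide 1/24; Kehinde 1/4; Lanre 1/12; Ngozi 1/12; Ronke 1/12; Temitope 1/12; Yetunde 1/12

There is no surviving spouse, so the entire estate passes to Zainab's descendants per stirpes.
The estate is divided into 4 equal shares of 1/4 among Dayo, Abiodun, Kehinde, Segun.
Dayo predeceased; the 1/4 allotted to Dayo's branch passes to Dayo's issue by representation.
The 1/4 is divided into 3 equal shares of 1/12 among Yetunde, Chukwudi, Ifeoma.
Yetunde is living and takes 1/12.
Chukwudi is living and takes 1/12.
Ifeoma is living and takes 1/12.
Abiodun predeceased; the 1/4 allotted to Abiodun's branch passes to Abiodun's issue by representation.
The 1/4 is divided into 3 equal shares of 1/12 among Ngozi, Uzoma, Lanre.
Ngozi is living and takes 1/12.
Uzoma predeceased; the 1/12 allotted to Uzoma's branch passes to Uzoma's issue by representation.
Ronke is the sole taker at this level and receives the full 1/12.
Lanre is living and takes 1/12.
Kehinde is living and takes 1/4.
Segun predeceased; the 1/4 allotted to Segun's branch passes to Segun's issue by representation.
The 1/4 is divided into 3 equal shares of 1/12 among Temitope, Adaeze, Folake.
Temitope is living and takes 1/12.
Adaeze predeceased; the 1/12 allotted to Adaeze's branch passes to Adaeze's issue by representation.
The 1/12 is divided into 2 equal shares of 1/24 among Jide, Ebele.
Jide is living and takes 1/24.
Ebele is living and takes 1/24.
Folake is living and takes 1/12.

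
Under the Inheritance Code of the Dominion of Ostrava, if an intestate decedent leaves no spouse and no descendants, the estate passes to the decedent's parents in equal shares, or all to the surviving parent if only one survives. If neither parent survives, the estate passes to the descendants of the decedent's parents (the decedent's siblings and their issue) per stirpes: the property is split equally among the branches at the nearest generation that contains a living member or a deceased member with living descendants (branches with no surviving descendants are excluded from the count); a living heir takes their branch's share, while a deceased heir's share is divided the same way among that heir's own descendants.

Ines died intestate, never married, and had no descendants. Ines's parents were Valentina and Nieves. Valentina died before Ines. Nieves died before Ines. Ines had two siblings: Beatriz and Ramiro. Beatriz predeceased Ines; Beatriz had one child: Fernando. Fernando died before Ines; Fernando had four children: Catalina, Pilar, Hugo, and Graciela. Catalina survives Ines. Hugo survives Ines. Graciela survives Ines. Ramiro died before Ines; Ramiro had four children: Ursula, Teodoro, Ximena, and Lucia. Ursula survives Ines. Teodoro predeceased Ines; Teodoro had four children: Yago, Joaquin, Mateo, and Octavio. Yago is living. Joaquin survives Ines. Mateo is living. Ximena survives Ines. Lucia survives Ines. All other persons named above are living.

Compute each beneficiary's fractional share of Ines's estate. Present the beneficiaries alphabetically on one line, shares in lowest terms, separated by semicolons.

Catalina 1/8; Graciela 1/8; Hugo 1/8; Joaquin 1/32; Lucia 1/8; Mateo 1/32; Octavio 1/32; Pilar 1/8; Ursula 1/8; Ximena 1/8; Yago 1/32

Neither parent survives and there are no descendants, so the estate passes to Ines's siblings and their issue per stirpes.
The estate is divided into 2 equal shares of 1/2 among Beatriz, Ramiro.
Beatriz predeceased; the 1/2 allotted to Beatriz's branch passes to Beatriz's issue by representation.
Fernando's line is the sole branch at this level, so the full 1/2 passes to Fernando's issue by representation.
The 1/2 is divided into 4 equal shares of 1/8 among Catalina, Pilar, Hugo, Graciela.
Catalina is living and takes 1/8.
Pilar is living and takes 1/8.
Hugo is living and takes 1/8.
Graciela is living and takes 1/8.
Ramiro predeceased; the 1/2 allotted to Ramiro's branch passes to Ramiro's issue by representation.
The 1/2 is divided into 4 equal shares of 1/8 among Ursula, Teodoro, Ximena, Lucia.
Ursula is living and takes 1/8.
Teodoro predeceased; the 1/8 allotted to Teodoro's branch passes to Teodoro's issue by representation.
The 1/8 is divided into 4 equal shares of 1/32 among Yago, Joaquin, Mateo, Octavio.
Yago is living and takes 1/32.
Joaquin is living and takes 1/32.
Mateo is living and takes 1/32.
Octavio is living and takes 1/32.
Ximena is living and takes 1/8.
Lucia is living and takes 1/8.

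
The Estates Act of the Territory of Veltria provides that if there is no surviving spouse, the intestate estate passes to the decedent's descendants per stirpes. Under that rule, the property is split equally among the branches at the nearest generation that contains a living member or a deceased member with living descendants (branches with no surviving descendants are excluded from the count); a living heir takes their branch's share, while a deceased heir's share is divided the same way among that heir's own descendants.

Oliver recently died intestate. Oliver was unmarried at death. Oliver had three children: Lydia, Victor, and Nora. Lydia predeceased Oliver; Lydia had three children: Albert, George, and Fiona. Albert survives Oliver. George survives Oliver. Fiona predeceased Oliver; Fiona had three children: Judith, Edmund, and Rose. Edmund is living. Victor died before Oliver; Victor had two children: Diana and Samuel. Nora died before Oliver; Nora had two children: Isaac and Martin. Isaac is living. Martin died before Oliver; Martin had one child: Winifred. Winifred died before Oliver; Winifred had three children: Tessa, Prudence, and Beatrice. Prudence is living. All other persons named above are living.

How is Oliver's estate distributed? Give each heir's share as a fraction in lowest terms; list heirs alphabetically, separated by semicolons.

There is no surviving spouse, so the entire estate passes to Oliver's descendants per stirpes.
The estate is divided into 3 equal shares of 1/3 among Lydia, Victor, Nora.
Lydia predeceased; the 1/3 allotted to Lydia's branch passes to Lydia's issue by representation.
The 1/3 is divided into 3 equal shares of 1/9 among Albert, George, Fiona.
Albert is living and takes 1/9.
George is living and takes 1/9.
Fiona predeceased; the 1/9 allotted to Fiona's branch passes to Fiona's issue by representation.
The 1/9 is divided into 3 equal shares of 1/27 among Judith, Edmund, Rose.
Judith is living and takes 1/27.
Edmund is living and takes 1/27.
Rose is living and takes 1/27.
Victor predeceased; the 1/3 allotted to Victor's branch passes to Victor's issue by representation.
The 1/3 is divided into 2 equal shares of 1/6 among Diana, Samuel.
Diana is living and takes 1/6.
Samuel is living and takes 1/6.
Nora predeceased; the 1/3 allotted to Nora's branch passes to Nora's issue by representation.
The 1/3 is divided into 2 equal shares of 1/6 among Isaac, Martin.
Isaac is living and takes 1/6.
Martin predeceased; the 1/6 allotted to Martin's branch passes to Martin's issue by representation.
Winifred's line is the sole branch at this level, so the full 1/6 passes to Winifred's issue by representation.
The 1/6 is divided into 3 equal shares of 1/18 among Tessa, Prudence, Beatrice.
Tessa is living and takes 1/18.
Prudence is living and takes 1/18.
Beatrice is living and takes 1/18.

Albert 1/9; Beatrice 1/18; Diana 1/6; Edmund 1/27; George 1/9; Isaac 1/6; Judith 1/27; Prudence 1/18; Rose 1/27; Samuel 1/6; Tessa 1/18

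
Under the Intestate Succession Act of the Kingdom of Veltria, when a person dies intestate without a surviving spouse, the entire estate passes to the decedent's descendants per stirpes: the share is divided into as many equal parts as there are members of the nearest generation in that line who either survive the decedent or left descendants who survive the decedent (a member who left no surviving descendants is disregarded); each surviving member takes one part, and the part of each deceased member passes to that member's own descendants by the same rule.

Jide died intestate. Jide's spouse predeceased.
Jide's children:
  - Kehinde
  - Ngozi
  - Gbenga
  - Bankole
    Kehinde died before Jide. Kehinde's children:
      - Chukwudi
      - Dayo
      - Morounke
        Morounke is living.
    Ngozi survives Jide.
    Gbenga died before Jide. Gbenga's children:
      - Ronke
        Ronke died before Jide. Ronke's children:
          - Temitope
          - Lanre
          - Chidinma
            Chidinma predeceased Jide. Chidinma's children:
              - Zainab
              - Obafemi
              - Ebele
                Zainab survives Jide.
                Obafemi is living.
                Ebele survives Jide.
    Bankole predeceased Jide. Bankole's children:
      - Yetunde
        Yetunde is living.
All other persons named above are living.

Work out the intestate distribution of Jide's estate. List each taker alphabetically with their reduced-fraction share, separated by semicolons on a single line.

There is no surviving spouse, so the entire estate passes to Jide's descendants per stirpes.
The estate is divided into 4 equal shares of 1/4 among Kehinde, Ngozi, Gbenga, Bankole.
Kehinde predeceased; the 1/4 allotted to Kehinde's branch passes to Kehinde's issue by representation.
The 1/4 is divided into 3 equal shares of 1/12 among Chukwudi, Dayo, Morounke.
Chukwudi is living and takes 1/12.
Dayo is living and takes 1/12.
Morounke is living and takes 1/12.
Ngozi is living and takes 1/4.
Gbenga predeceased; the 1/4 allotted to Gbenga's branch passes to Gbenga's issue by representation.
Ronke's line is the sole branch at this level, so the full 1/4 passes to Ronke's issue by representation.
The 1/4 is divided into 3 equal shares of 1/12 among Temitope, Lanre, Chidinma.
Temitope is living and takes 1/12.
Lanre is living and takes 1/12.
Chidinma predeceased; the 1/12 allotted to Chidinma's branch passes to Chidinma's issue by representation.
The 1/12 is divided into 3 equal shares of 1/36 among Zainab, Obafemi, Ebele.
Zainab is living and takes 1/36.
Obafemi is living and takes 1/36.
Ebele is living and takes 1/36.
Bankole predeceased; the 1/4 allotted to Bankole's branch passes to Bankole's issue by representation.
Yetunde is the sole taker at this level and receives the full 1/4.

Chukwudi 1/12; Dayo 1/12; Ebele 1/36; Lanre 1/12; Morounke 1/12; Ngozi 1/4; Obafemi 1/36; Temitope 1/12; Yetunde 1/4; Zainab 1/36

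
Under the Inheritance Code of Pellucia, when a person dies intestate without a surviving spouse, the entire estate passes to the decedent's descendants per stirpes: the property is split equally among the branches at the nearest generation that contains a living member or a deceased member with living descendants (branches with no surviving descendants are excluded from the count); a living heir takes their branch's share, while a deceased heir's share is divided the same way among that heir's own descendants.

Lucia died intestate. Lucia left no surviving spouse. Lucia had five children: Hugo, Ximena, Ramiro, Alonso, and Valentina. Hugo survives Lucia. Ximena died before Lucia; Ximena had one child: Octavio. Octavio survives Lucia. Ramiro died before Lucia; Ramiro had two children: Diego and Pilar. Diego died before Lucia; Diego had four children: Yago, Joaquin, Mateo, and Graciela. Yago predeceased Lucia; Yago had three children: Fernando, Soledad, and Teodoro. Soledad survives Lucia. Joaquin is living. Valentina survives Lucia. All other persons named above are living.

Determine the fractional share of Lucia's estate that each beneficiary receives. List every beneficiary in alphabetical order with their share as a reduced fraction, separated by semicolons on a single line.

There is no surviving spouse, so the entire estate passes to Lucia's descendants per stirpes.
The estate is divided into 5 equal shares of 1/5 among Hugo, Ximena, Ramiro, Alonso, Valentina.
Hugo is living and takes 1/5.
Ximena predeceased; the 1/5 allotted to Ximena's branch passes to Ximena's issue by representation.
Octavio is the sole taker at this level and receives the full 1/5.
Ramiro predeceased; the 1/5 allotted to Ramiro's branch passes to Ramiro's issue by representation.
The 1/5 is divided into 2 equal shares of 1/10 among Diego, Pilar.
Diego predeceased; the 1/10 allotted to Diego's branch passes to Diego's issue by representation.
The 1/10 is divided into 4 equal shares of 1/40 among Yago, Joaquin, Mateo, Graciela.
Yago predeceased; the 1/40 allotted to Yago's branch passes to Yago's issue by representation.
The 1/40 is divided into 3 equal shares of 1/120 among Fernando, Soledad, Teodoro.
Fernando is living and takes 1/120.
Soledad is living and takes 1/120.
Teodoro is living and takes 1/120.
Joaquin is living and takes 1/40.
Mateo is living and takes 1/40.
Graciela is living and takes 1/40.
Pilar is living and takes 1/10.
Alonso is living and takes 1/5.
Valentina is living and takes 1/5.

Alonso 1/5; Fernando 1/120; Graciela 1/40; Hugo 1/5; Joaquin 1/40; Mateo 1/40; Octavio 1/5; Pilar 1/10; Soledad 1/120; Teodoro 1/120; Valentina 1/5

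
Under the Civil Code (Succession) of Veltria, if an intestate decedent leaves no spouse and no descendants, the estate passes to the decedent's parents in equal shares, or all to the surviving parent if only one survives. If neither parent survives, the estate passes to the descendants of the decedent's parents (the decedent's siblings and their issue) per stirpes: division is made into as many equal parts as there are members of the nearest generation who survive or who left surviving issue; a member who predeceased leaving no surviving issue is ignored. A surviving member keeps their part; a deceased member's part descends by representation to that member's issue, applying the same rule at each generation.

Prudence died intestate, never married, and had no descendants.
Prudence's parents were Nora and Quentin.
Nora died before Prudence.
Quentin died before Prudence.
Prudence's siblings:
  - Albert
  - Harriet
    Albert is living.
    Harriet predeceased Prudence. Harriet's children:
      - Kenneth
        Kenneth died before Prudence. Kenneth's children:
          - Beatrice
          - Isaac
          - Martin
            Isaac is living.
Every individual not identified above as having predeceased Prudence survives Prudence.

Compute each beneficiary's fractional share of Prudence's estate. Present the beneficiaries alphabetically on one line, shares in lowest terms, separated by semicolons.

Albert 1/2; Beatrice 1/6; Isaac 1/6; Martin 1/6

Neither parent survives and there are no descendants, so the estate passes to Prudence's siblings and their issue per stirpes.
The estate is divided into 2 equal shares of 1/2 among Albert, Harriet.
Albert is living and takes 1/2.
Harriet predeceased; the 1/2 allotted to Harriet's branch passes to Harriet's issue by representation.
Kenneth's line is the sole branch at this level, so the full 1/2 passes to Kenneth's issue by representation.
The 1/2 is divided into 3 equal shares of 1/6 among Beatrice, Isaac, Martin.
Beatrice is living and takes 1/6.
Isaac is living and takes 1/6.
Martin is living and takes 1/6.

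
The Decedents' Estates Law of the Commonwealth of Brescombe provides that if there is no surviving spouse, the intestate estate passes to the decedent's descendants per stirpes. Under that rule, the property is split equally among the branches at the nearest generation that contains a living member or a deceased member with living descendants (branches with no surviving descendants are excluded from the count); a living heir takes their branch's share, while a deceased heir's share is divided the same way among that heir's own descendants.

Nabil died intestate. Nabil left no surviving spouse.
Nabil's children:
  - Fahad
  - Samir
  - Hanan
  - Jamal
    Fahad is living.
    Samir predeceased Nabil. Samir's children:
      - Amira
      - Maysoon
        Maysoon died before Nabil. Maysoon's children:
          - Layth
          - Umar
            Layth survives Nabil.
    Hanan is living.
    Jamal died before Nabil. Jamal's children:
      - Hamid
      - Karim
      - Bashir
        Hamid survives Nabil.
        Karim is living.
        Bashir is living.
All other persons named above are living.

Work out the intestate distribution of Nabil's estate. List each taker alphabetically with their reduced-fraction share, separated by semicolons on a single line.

Amira 1/8; Bashir 1/12; Fahad 1/4; Hamid 1/12; Hanan 1/4; Karim 1/12; Layth 1/16; Umar 1/16

There is no surviving spouse, so the entire estate passes to Nabil's descendants per stirpes.
The estate is divided into 4 equal shares of 1/4 among Fahad, Samir, Hanan, Jamal.
Fahad is living and takes 1/4.
Samir predeceased; the 1/4 allotted to Samir's branch passes to Samir's issue by representation.
The 1/4 is divided into 2 equal shares of 1/8 among Amira, Maysoon.
Amira is living and takes 1/8.
Maysoon predeceased; the 1/8 allotted to Maysoon's branch passes to Maysoon's issue by representation.
The 1/8 is divided into 2 equal shares of 1/16 among Layth, Umar.
Layth is living and takes 1/16.
Umar is living and takes 1/16.
Hanan is living and takes 1/4.
Jamal predeceased; the 1/4 allotted to Jamal's branch passes to Jamal's issue by representation.
The 1/4 is divided into 3 equal shares of 1/12 among Hamid, Karim, Bashir.
Hamid is living and takes 1/12.
Karim is living and takes 1/12.
Bashir is living and takes 1/12.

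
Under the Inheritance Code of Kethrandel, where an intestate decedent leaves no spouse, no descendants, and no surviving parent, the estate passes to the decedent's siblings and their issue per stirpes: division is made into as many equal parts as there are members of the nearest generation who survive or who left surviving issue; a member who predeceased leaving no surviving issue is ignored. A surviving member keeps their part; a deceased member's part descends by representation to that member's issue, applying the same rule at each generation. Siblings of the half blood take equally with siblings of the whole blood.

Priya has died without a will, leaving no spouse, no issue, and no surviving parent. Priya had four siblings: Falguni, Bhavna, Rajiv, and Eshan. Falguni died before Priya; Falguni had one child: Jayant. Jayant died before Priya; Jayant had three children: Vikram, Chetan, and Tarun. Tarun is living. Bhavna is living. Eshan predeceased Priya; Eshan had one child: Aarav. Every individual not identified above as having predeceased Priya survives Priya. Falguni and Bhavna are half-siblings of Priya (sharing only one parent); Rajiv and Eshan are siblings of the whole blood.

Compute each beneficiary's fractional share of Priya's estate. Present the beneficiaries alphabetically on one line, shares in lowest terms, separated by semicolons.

No spouse, descendants, or parent survives, so the estate passes to Priya's siblings per stirpes.
Half-blood and whole-blood siblings take equally under the stated rule.
The estate is divided into 4 equal shares of 1/4 among Falguni, Bhavna, Rajiv, Eshan.
Falguni predeceased; the 1/4 allotted to Falguni's branch passes to Falguni's issue by representation.
Jayant's line is the sole branch at this level, so the full 1/4 passes to Jayant's issue by representation.
The 1/4 is divided into 3 equal shares of 1/12 among Vikram, Chetan, Tarun.
Vikram is living and takes 1/12.
Chetan is living and takes 1/12.
Tarun is living and takes 1/12.
Bhavna is living and takes 1/4.
Rajiv is living and takes 1/4.
Eshan predeceased; the 1/4 allotted to Eshan's branch passes to Eshan's issue by representation.
Aarav is the sole taker at this level and receives the full 1/4.

Aarav 1/4; Bhavna 1/4; Chetan 1/12; Rajiv 1/4; Tarun 1/12; Vikram 1/12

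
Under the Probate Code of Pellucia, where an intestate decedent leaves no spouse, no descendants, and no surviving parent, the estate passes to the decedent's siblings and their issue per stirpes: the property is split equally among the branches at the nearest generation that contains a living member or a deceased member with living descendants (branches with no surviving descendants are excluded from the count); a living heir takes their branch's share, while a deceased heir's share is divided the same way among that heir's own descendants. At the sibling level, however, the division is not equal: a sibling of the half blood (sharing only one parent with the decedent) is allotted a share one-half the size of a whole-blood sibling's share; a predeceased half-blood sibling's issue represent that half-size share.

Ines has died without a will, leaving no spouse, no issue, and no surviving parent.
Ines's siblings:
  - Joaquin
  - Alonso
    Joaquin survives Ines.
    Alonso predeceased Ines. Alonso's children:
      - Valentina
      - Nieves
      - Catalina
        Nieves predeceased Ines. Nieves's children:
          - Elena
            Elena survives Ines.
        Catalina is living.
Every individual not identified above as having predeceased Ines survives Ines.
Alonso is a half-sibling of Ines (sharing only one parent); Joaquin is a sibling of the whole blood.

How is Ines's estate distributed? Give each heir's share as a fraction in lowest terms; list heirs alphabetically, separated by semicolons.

Catalina 1/9; Elena 1/9; Joaquin 2/3; Valentina 1/9

No spouse, descendants, or parent survives, so the estate passes to Ines's siblings per stirpes.
Half-blood siblings count for one-half the weight of whole-blood siblings at the initial division.
Dividing 1 in proportion to weights (total weight 3/2): Joaquin (weight 1) → 2/3; Alonso (weight 1/2) → 1/3.
Joaquin is living and takes 2/3.
Alonso predeceased; the 1/3 allotted to Alonso's branch passes to Alonso's issue by representation.
The 1/3 is divided into 3 equal shares of 1/9 among Valentina, Nieves, Catalina.
Valentina is living and takes 1/9.
Nieves predeceased; the 1/9 allotted to Nieves's branch passes to Nieves's issue by representation.
Elena is the sole taker at this level and receives the full 1/9.
Catalina is living and takes 1/9.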